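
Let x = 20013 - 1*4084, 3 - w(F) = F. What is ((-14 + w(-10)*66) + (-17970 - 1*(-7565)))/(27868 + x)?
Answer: -3187/14599 ≈ -0.21830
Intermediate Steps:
w(F) = 3 - F
x = 15929 (x = 20013 - 4084 = 15929)
((-14 + w(-10)*66) + (-17970 - 1*(-7565)))/(27868 + x) = ((-14 + (3 - 1*(-10))*66) + (-17970 - 1*(-7565)))/(27868 + 15929) = ((-14 + (3 + 10)*66) + (-17970 + 7565))/43797 = ((-14 + 13*66) - 10405)*(1/43797) = ((-14 + 858) - 10405)*(1/43797) = (844 - 10405)*(1/43797) = -9561*1/43797 = -3187/14599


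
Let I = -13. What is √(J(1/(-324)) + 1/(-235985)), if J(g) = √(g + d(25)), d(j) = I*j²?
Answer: √(-8495460 + 1893423287650*I*√9109)/1415910 ≈ 6.7134 + 6.7134*I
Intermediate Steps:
d(j) = -13*j²
J(g) = √(-8125 + g) (J(g) = √(g - 13*25²) = √(g - 13*625) = √(g - 8125) = √(-8125 + g))
√(J(1/(-324)) + 1/(-235985)) = √(√(-8125 + 1/(-324)) + 1/(-235985)) = √(√(-8125 - 1/324) - 1/235985) = √(√(-2632501/324) - 1/235985) = √(17*I*√9109/18 - 1/235985) = √(-1/235985 + 17*I*√9109/18)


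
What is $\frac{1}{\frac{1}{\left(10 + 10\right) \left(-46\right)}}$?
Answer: $-920$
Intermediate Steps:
$\frac{1}{\frac{1}{\left(10 + 10\right) \left(-46\right)}} = \frac{1}{\frac{1}{20 \left(-46\right)}} = \frac{1}{\frac{1}{-920}} = \frac{1}{- \frac{1}{920}} = -920$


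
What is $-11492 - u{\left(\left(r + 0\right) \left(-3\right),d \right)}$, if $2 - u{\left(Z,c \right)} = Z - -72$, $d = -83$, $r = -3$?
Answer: $-11413$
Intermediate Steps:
$u{\left(Z,c \right)} = -70 - Z$ ($u{\left(Z,c \right)} = 2 - \left(Z - -72\right) = 2 - \left(Z + 72\right) = 2 - \left(72 + Z\right) = -70 - Z$)
$-11492 - u{\left(\left(r + 0\right) \left(-3\right),d \right)} = -11492 - \left(-70 - \left(-3 + 0\right) \left(-3\right)\right) = -11492 - \left(-70 - \left(-3\right) \left(-3\right)\right) = -11492 - \left(-70 - 9\right) = -11492 - -79 = -11492 + 79 = -11413$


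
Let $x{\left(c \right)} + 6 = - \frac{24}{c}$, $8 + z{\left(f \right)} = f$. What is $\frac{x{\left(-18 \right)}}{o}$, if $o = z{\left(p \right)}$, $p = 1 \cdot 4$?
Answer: $\frac{7}{6} \approx 1.1667$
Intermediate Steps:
$p = 4$
$z{\left(f \right)} = -8 + f$
$o = -4$ ($o = -8 + 4 = -4$)
$x{\left(c \right)} = -6 - \frac{24}{c}$
$\frac{x{\left(-18 \right)}}{o} = \frac{-6 - \frac{24}{-18}}{-4} = \left(-6 - - \frac{4}{3}\right) \left(- \frac{1}{4}\right) = \left(-6 + \frac{4}{3}\right) \left(- \frac{1}{4}\right) = \left(- \frac{14}{3}\right) \left(- \frac{1}{4}\right) = \frac{7}{6}$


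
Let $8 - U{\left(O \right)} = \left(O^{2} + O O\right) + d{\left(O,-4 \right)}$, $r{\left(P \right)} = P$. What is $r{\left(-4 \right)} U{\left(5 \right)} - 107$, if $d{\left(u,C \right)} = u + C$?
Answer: $65$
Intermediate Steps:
$d{\left(u,C \right)} = C + u$
$U{\left(O \right)} = 12 - O - 2 O^{2}$ ($U{\left(O \right)} = 8 - \left(\left(O^{2} + O O\right) + \left(-4 + O\right)\right) = 8 - \left(\left(O^{2} + O^{2}\right) + \left(-4 + O\right)\right) = 8 - \left(2 O^{2} + \left(-4 + O\right)\right) = 8 - \left(-4 + O + 2 O^{2}\right) = 12 - O - 2 O^{2}$)
$r{\left(-4 \right)} U{\left(5 \right)} - 107 = - 4 \left(12 - 5 - 2 \cdot 5^{2}\right) - 107 = - 4 \left(12 - 5 - 50\right) - 107 = \left(-4\right) \left(-43\right) - 107 = 172 - 107 = 65$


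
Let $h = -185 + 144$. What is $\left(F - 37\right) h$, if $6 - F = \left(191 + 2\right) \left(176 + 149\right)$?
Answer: $2572996$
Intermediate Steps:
$h = -41$
$F = -62719$ ($F = 6 - \left(191 + 2\right) \left(176 + 149\right) = 6 - 193 \cdot 325 = 6 - 62725 = -62719$)
$\left(F - 37\right) h = \left(-62719 - 37\right) \left(-41\right) = \left(-62756\right) \left(-41\right) = 2572996$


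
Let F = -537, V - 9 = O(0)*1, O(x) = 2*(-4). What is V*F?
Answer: -537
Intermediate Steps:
O(x) = -8
V = 1 (V = 9 - 8*1 = 9 - 8 = 1)
V*F = 1*(-537) = -537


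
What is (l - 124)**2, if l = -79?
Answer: 41209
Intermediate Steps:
(l - 124)**2 = (-79 - 124)**2 = (-203)**2 = 41209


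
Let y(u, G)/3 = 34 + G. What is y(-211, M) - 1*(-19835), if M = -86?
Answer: 19679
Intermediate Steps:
y(u, G) = 102 + 3*G (y(u, G) = 3*(34 + G) = 102 + 3*G)
y(-211, M) - 1*(-19835) = (102 + 3*(-86)) - 1*(-19835) = (102 - 258) + 19835 = -156 + 19835 = 19679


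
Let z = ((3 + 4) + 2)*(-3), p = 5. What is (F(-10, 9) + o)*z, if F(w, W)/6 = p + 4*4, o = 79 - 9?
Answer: -5292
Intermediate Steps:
z = -27 (z = (7 + 2)*(-3) = 9*(-3) = -27)
o = 70
F(w, W) = 126 (F(w, W) = 6*(5 + 4*4) = 6*(5 + 16) = 6*21 = 126)
(F(-10, 9) + o)*z = (126 + 70)*(-27) = 196*(-27) = -5292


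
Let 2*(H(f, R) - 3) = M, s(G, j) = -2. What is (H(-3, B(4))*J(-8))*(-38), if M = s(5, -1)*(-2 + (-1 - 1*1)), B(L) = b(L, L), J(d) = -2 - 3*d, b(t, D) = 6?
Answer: -5852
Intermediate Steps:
B(L) = 6
M = 8 (M = -2*(-2 + (-1 - 1*1)) = -2*(-2 + (-1 - 1)) = -2*(-2 - 2) = -2*(-4) = 8)
H(f, R) = 7 (H(f, R) = 3 + (1/2)*8 = 3 + 4 = 7)
(H(-3, B(4))*J(-8))*(-38) = (7*(-2 - 3*(-8)))*(-38) = (7*(-2 + 24))*(-38) = (7*22)*(-38) = 154*(-38) = -5852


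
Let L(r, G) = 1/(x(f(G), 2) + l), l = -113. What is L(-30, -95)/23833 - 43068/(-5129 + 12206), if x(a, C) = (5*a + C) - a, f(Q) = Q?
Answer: -167993957427/27605025077 ≈ -6.0856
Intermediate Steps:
x(a, C) = C + 4*a (x(a, C) = (C + 5*a) - a = C + 4*a)
L(r, G) = 1/(-111 + 4*G) (L(r, G) = 1/((2 + 4*G) - 113) = 1/(-111 + 4*G))
L(-30, -95)/23833 - 43068/(-5129 + 12206) = 1/((-111 + 4*(-95))*23833) - 43068/(-5129 + 12206) = (1/23833)/(-111 - 380) - 43068/7077 = (1/23833)/(-491) - 43068*1/7077 = -1/491*1/23833 - 14356/2359 = -1/11702003 - 14356/2359 = -167993957427/27605025077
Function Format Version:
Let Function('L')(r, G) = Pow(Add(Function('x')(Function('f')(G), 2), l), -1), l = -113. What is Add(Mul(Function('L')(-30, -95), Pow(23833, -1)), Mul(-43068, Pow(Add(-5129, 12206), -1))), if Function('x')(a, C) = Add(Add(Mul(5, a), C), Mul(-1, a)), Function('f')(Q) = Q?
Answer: Rational(-167993957427, 27605025077) ≈ -6.0856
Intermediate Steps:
Function('x')(a, C) = Add(C, Mul(4, a)) (Function('x')(a, C) = Add(Add(C, Mul(5, a)), Mul(-1, a)) = Add(C, Mul(4, a)))
Function('L')(r, G) = Pow(Add(-111, Mul(4, G)), -1) (Function('L')(r, G) = Pow(Add(Add(2, Mul(4, G)), -113), -1) = Pow(Add(-111, Mul(4, G)), -1))
Add(Mul(Function('L')(-30, -95), Pow(23833, -1)), Mul(-43068, Pow(Add(-5129, 12206), -1))) = Add(Mul(Pow(Add(-111, Mul(4, -95)), -1), Pow(23833, -1)), Mul(-43068, Pow(Add(-5129, 12206), -1))) = Add(Mul(Pow(Add(-111, -380), -1), Rational(1, 23833)), Mul(-43068, Pow(7077, -1))) = Add(Mul(Pow(-491, -1), Rational(1, 23833)), Mul(-43068, Rational(1, 7077))) = Add(Mul(Rational(-1, 491), Rational(1, 23833)), Rational(-14356, 2359)) = Add(Rational(-1, 11702003), Rational(-14356, 2359)) = Rational(-167993957427, 27605025077)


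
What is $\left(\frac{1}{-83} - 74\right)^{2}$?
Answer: $\frac{37736449}{6889} \approx 5477.8$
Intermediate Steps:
$\left(\frac{1}{-83} - 74\right)^{2} = \left(- \frac{1}{83} - 74\right)^{2} = \left(- \frac{6143}{83}\right)^{2} = \frac{37736449}{6889}$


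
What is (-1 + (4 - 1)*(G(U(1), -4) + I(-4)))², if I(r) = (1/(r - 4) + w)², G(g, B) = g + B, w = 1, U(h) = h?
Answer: 243049/4096 ≈ 59.338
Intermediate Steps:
G(g, B) = B + g
I(r) = (1 + 1/(-4 + r))² (I(r) = (1/(r - 4) + 1)² = (1/(-4 + r) + 1)² = (1 + 1/(-4 + r))²)
(-1 + (4 - 1)*(G(U(1), -4) + I(-4)))² = (-1 + (4 - 1)*((-4 + 1) + (-3 - 4)²/(-4 - 4)²))² = (-1 + 3*(-3 + (-7)²/(-8)²))² = (-1 + 3*(-3 + (1/64)*49))² = (-1 + 3*(-3 + 49/64))² = (-1 + 3*(-143/64))² = (-1 - 429/64)² = (-493/64)² = 243049/4096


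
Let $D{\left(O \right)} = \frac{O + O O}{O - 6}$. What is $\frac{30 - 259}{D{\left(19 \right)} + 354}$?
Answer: $- \frac{2977}{4982} \approx -0.59755$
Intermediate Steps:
$D{\left(O \right)} = \frac{O + O^{2}}{-6 + O}$
$\frac{30 - 259}{D{\left(19 \right)} + 354} = \frac{30 - 259}{\frac{19 \left(1 + 19\right)}{-6 + 19} + 354} = - \frac{229}{19 \cdot \frac{1}{13} \cdot 20 + 354} = - \frac{229}{\frac{380}{13} + 354} = - \frac{229}{\frac{4982}{13}} = \left(-229\right) \frac{13}{4982} = - \frac{2977}{4982}$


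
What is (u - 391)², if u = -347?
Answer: 544644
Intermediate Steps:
(u - 391)² = (-347 - 391)² = (-738)² = 544644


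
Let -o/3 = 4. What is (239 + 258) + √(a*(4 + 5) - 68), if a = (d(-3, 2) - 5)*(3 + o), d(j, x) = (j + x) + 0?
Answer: 497 + √418 ≈ 517.45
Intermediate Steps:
o = -12 (o = -3*4 = -12)
d(j, x) = j + x
a = 54 (a = ((-3 + 2) - 5)*(3 - 12) = (-1 - 5)*(-9) = -6*(-9) = 54)
(239 + 258) + √(a*(4 + 5) - 68) = (239 + 258) + √(54*(4 + 5) - 68) = 497 + √(54*9 - 68) = 497 + √(486 - 68) = 497 + √418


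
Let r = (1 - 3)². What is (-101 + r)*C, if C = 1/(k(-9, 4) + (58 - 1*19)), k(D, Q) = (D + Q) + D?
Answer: -97/25 ≈ -3.8800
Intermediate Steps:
k(D, Q) = Q + 2*D
r = 4 (r = (-2)² = 4)
C = 1/25 (C = 1/((4 + 2*(-9)) + (58 - 1*19)) = 1/((4 - 18) + (58 - 19)) = 1/(-14 + 39) = 1/25 ≈ 0.040000)
(-101 + r)*C = (-101 + 4)*(1/25) = -97*1/25 = -97/25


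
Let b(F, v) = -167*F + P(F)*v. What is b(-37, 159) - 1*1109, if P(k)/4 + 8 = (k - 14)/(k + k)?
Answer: 15552/37 ≈ 420.32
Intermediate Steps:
P(k) = -32 + 2*(-14 + k)/k (P(k) = -32 + 4*((k - 14)/(k + k)) = -32 + 4*((-14 + k)/((2*k))) = -32 + 4*((-14 + k)*(1/(2*k))) = -32 + 4*((-14 + k)/(2*k)) = -32 + 2*(-14 + k)/k)
b(F, v) = -167*F + v*(-30 - 28/F) (b(F, v) = -167*F + (-30 - 28/F)*v = -167*F + v*(-30 - 28/F))
b(-37, 159) - 1*1109 = (-167*(-37) - 30*159 - 28*159/(-37)) - 1*1109 = (6179 - 4770 - 28*159*(-1/37)) - 1109 = (6179 - 4770 + 4452/37) - 1109 = 56585/37 - 1109 = 15552/37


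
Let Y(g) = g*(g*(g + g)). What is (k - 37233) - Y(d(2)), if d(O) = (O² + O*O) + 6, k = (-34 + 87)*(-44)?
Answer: -45053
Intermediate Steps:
k = -2332 (k = 53*(-44) = -2332)
d(O) = 6 + 2*O² (d(O) = (O² + O²) + 6 = 2*O² + 6 = 6 + 2*O²)
Y(g) = 2*g³ (Y(g) = g*(g*(2*g)) = g*(2*g²) = 2*g³)
(k - 37233) - Y(d(2)) = (-2332 - 37233) - 2*(6 + 2*2²)³ = -39565 - 2*(6 + 2*4)³ = -39565 - 2*(6 + 8)³ = -39565 - 2*14³ = -39565 - 2*2744 = -39565 - 1*5488 = -39565 - 5488 = -45053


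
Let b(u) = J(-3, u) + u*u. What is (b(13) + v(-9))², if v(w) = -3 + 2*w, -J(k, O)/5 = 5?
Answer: 15129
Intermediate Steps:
J(k, O) = -25 (J(k, O) = -5*5 = -25)
b(u) = -25 + u² (b(u) = -25 + u*u = -25 + u²)
(b(13) + v(-9))² = ((-25 + 13²) + (-3 + 2*(-9)))² = ((-25 + 169) + (-3 - 18))² = (144 - 21)² = 123² = 15129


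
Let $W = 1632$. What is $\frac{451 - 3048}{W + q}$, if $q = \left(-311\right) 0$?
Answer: $- \frac{2597}{1632} \approx -1.5913$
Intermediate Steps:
$q = 0$
$\frac{451 - 3048}{W + q} = \frac{451 - 3048}{1632 + 0} = - \frac{2597}{1632}$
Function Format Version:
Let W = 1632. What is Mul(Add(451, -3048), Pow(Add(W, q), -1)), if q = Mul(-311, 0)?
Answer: Rational(-2597, 1632) ≈ -1.5913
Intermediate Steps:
q = 0
Mul(Add(451, -3048), Pow(Add(W, q), -1)) = Mul(Add(451, -3048), Pow(Add(1632, 0), -1)) = Mul(-2597, Pow(1632, -1)) = Mul(-2597, Rational(1, 1632)) = Rational(-2597, 1632)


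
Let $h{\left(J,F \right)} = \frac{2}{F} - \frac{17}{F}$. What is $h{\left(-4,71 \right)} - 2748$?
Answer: $- \frac{195123}{71} \approx -2748.2$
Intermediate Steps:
$h{\left(J,F \right)} = - \frac{15}{F}$
$h{\left(-4,71 \right)} - 2748 = - \frac{15}{71} - 2748 = - \frac{195123}{71}$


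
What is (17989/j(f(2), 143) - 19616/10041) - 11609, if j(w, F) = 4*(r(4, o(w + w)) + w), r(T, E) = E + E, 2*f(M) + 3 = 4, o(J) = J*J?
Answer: -985228301/100410 ≈ -9812.0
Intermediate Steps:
o(J) = J²
f(M) = ½ (f(M) = -3/2 + (½)*4 = -3/2 + 2 = ½)
r(T, E) = 2*E
j(w, F) = 4*w + 32*w² (j(w, F) = 4*(2*(w + w)² + w) = 4*(2*(2*w)² + w) = 4*(2*(4*w²) + w) = 4*(8*w² + w) = 4*(w + 8*w²) = 4*w + 32*w²)
(17989/j(f(2), 143) - 19616/10041) - 11609 = (17989/((4*(½)*(1 + 8*(½)))) - 19616/10041) - 11609 = (17989/((4*(½)*(1 + 4))) - 19616*1/10041) - 11609 = (17989/((4*(½)*5)) - 19616/10041) - 11609 = (17989/10 - 19616/10041) - 11609 = 180431389/100410 - 11609 = -985228301/100410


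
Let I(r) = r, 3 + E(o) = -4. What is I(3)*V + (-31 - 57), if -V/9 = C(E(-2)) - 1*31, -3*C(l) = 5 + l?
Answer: 731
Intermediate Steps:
E(o) = -7 (E(o) = -3 - 4 = -7)
C(l) = -5/3 - l/3 (C(l) = -(5 + l)/3 = -5/3 - l/3)
V = 273 (V = -9*((-5/3 - ⅓*(-7)) - 1*31) = -9*((-5/3 + 7/3) - 31) = -9*(⅔ - 31) = -9*(-91/3) = 273)
I(3)*V + (-31 - 57) = 3*273 + (-31 - 57) = 819 - 88 = 731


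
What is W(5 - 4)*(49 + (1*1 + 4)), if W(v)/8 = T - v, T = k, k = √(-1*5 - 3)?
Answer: -432 + 864*I*√2 ≈ -432.0 + 1221.9*I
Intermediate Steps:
k = 2*I*√2 (k = √(-5 - 3) = √(-8) = 2*I*√2 ≈ 2.8284*I)
T = 2*I*√2 ≈ 2.8284*I
W(v) = -8*v + 16*I*√2 (W(v) = 8*(2*I*√2 - v) = 8*(-v + 2*I*√2) = -8*v + 16*I*√2)
W(5 - 4)*(49 + (1*1 + 4)) = (-8*(5 - 4) + 16*I*√2)*(49 + (1*1 + 4)) = (-8*1 + 16*I*√2)*(49 + (1 + 4)) = (-8 + 16*I*√2)*(49 + 5) = (-8 + 16*I*√2)*54 = -432 + 864*I*√2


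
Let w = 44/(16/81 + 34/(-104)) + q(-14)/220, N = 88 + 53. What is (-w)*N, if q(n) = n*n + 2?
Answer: 10424835/218 ≈ 47820.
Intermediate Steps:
q(n) = 2 + n**2 (q(n) = n**2 + 2 = 2 + n**2)
N = 141
w = -73935/218 (w = 44/(16/81 + 34/(-104)) + (2 + (-14)**2)/220 = 44/(16*(1/81) + 34*(-1/104)) + (2 + 196)*(1/220) = 44/(16/81 - 17/52) + 198*(1/220) = 44/(-545/4212) + 9/10 = 44*(-4212/545) + 9/10 = -185328/545 + 9/10 = -73935/218 ≈ -339.15)
(-w)*N = -1*(-73935/218)*141 = (73935/218)*141 = 10424835/218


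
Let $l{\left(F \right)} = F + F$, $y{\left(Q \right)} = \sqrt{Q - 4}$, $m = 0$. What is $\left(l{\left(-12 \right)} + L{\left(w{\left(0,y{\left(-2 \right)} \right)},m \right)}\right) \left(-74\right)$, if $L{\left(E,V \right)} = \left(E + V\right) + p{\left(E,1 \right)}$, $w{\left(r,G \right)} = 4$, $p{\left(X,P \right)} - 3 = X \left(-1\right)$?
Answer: $1554$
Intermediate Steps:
$p{\left(X,P \right)} = 3 - X$ ($p{\left(X,P \right)} = 3 + X \left(-1\right) = 3 - X$)
$y{\left(Q \right)} = \sqrt{-4 + Q}$
$L{\left(E,V \right)} = 3 + V$ ($L{\left(E,V \right)} = \left(E + V\right) - \left(-3 + E\right) = 3 + V$)
$l{\left(F \right)} = 2 F$
$\left(l{\left(-12 \right)} + L{\left(w{\left(0,y{\left(-2 \right)} \right)},m \right)}\right) \left(-74\right) = \left(2 \left(-12\right) + \left(3 + 0\right)\right) \left(-74\right) = \left(-24 + 3\right) \left(-74\right) = \left(-21\right) \left(-74\right) = 1554$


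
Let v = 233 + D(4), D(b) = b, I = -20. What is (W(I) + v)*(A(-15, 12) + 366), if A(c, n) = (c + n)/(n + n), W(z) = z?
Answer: 635159/8 ≈ 79395.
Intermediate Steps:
A(c, n) = (c + n)/(2*n) (A(c, n) = (c + n)/((2*n)) = (c + n)*(1/(2*n)) = (c + n)/(2*n))
v = 237 (v = 233 + 4 = 237)
(W(I) + v)*(A(-15, 12) + 366) = (-20 + 237)*((½)*(-15 + 12)/12 + 366) = 217*((½)*(1/12)*(-3) + 366) = 217*(-⅛ + 366) = 217*(2927/8) = 635159/8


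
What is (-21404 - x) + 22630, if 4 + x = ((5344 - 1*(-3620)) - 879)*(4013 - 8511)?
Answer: 36367560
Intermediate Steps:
x = -36366334 (x = -4 + ((5344 - 1*(-3620)) - 879)*(4013 - 8511) = -4 + ((5344 + 3620) - 879)*(-4498) = -4 + (8964 - 879)*(-4498) = -4 + 8085*(-4498) = -4 - 36366330 = -36366334)
(-21404 - x) + 22630 = (-21404 - 1*(-36366334)) + 22630 = (-21404 + 36366334) + 22630 = 36344930 + 22630 = 36367560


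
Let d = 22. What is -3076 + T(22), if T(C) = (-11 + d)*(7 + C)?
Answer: -2757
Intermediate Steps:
T(C) = 77 + 11*C (T(C) = (-11 + 22)*(7 + C) = 11*(7 + C) = 77 + 11*C)
-3076 + T(22) = -3076 + (77 + 11*22) = -3076 + (77 + 242) = -3076 + 319 = -2757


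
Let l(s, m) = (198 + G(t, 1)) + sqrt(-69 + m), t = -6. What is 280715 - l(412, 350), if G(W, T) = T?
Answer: 280516 - sqrt(281) ≈ 2.8050e+5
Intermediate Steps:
l(s, m) = 199 + sqrt(-69 + m) (l(s, m) = (198 + 1) + sqrt(-69 + m) = 199 + sqrt(-69 + m))
280715 - l(412, 350) = 280715 - (199 + sqrt(-69 + 350)) = 280715 - (199 + sqrt(281)) = 280715 + (-199 - sqrt(281)) = 280516 - sqrt(281)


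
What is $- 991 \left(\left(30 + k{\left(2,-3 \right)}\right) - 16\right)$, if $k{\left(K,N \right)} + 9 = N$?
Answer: $-1982$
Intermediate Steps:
$k{\left(K,N \right)} = -9 + N$
$- 991 \left(\left(30 + k{\left(2,-3 \right)}\right) - 16\right) = - 991 \left(\left(30 - 12\right) - 16\right) = - 991 \left(18 - 16\right) = \left(-991\right) 2 = -1982$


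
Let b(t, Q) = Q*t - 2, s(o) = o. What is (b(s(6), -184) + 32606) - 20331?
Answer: 11169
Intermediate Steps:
b(t, Q) = -2 + Q*t
(b(s(6), -184) + 32606) - 20331 = ((-2 - 184*6) + 32606) - 20331 = ((-2 - 1104) + 32606) - 20331 = (-1106 + 32606) - 20331 = 31500 - 20331 = 11169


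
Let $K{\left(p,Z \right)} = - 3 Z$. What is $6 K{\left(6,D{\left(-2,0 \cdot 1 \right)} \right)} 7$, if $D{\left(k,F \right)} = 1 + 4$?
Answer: $-630$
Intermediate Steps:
$D{\left(k,F \right)} = 5$
$6 K{\left(6,D{\left(-2,0 \cdot 1 \right)} \right)} 7 = 6 \left(\left(-3\right) 5\right) 7 = 6 \left(-15\right) 7 = \left(-90\right) 7 = -630$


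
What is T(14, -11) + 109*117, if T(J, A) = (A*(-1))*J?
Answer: 12907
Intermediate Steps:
T(J, A) = -A*J (T(J, A) = (-A)*J = -A*J)
T(14, -11) + 109*117 = -1*(-11)*14 + 109*117 = 154 + 12753 = 12907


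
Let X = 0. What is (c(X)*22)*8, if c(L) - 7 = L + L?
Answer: 1232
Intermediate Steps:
c(L) = 7 + 2*L (c(L) = 7 + (L + L) = 7 + 2*L)
(c(X)*22)*8 = ((7 + 2*0)*22)*8 = ((7 + 0)*22)*8 = (7*22)*8 = 154*8 = 1232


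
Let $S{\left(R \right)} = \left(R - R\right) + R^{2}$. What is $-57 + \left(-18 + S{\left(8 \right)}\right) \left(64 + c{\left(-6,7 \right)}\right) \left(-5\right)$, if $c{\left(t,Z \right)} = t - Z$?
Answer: $-11787$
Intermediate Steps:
$S{\left(R \right)} = R^{2}$ ($S{\left(R \right)} = 0 + R^{2} = R^{2}$)
$-57 + \left(-18 + S{\left(8 \right)}\right) \left(64 + c{\left(-6,7 \right)}\right) \left(-5\right) = -57 + \left(-18 + 8^{2}\right) \left(64 - 13\right) \left(-5\right) = -57 + \left(-18 + 64\right) \left(64 - 13\right) \left(-5\right) = -57 + 46 \left(64 - 13\right) \left(-5\right) = -57 + 46 \cdot 51 \left(-5\right) = -57 + 2346 \left(-5\right) = -57 - 11730 = -11787$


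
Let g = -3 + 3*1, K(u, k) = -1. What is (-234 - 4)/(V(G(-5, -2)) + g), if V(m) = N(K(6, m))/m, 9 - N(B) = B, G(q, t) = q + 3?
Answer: 238/5 ≈ 47.600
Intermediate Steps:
G(q, t) = 3 + q
g = 0 (g = -3 + 3 = 0)
N(B) = 9 - B
V(m) = 10/m (V(m) = (9 - 1*(-1))/m = (9 + 1)/m = 10/m)
(-234 - 4)/(V(G(-5, -2)) + g) = (-234 - 4)/(10/(3 - 5) + 0) = -238/(10/(-2) + 0) = -238/(10*(-½) + 0) = -238/(-5 + 0) = -238/(-5) = -238*(-⅕) = 238/5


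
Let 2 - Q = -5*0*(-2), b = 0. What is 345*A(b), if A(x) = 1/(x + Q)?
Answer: 345/2 ≈ 172.50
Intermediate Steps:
Q = 2 (Q = 2 - (-5*0)*(-2) = 2 - 0*(-2) = 2 - 1*0 = 2 + 0 = 2)
A(x) = 1/(2 + x) (A(x) = 1/(x + 2) = 1/(2 + x))
345*A(b) = 345/(2 + 0) = 345/2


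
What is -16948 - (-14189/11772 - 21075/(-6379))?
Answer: -1272843712693/75093588 ≈ -16950.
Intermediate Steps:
-16948 - (-14189/11772 - 21075/(-6379)) = -16948 - (-14189*1/11772 - 21075*(-1/6379)) = -16948 - (-14189/11772 + 21075/6379) = -16948 - 1*157583269/75093588 = -16948 - 157583269/75093588 = -1272843712693/75093588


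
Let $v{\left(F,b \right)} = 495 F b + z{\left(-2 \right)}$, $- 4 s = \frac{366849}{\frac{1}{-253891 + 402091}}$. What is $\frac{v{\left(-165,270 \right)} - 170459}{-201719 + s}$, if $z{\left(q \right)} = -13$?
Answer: $\frac{22222722}{13591957169} \approx 0.001635$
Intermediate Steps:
$s = -13591755450$ ($s = - \frac{366849 \frac{1}{\frac{1}{-253891 + 402091}}}{4} = - \frac{366849 \frac{1}{\frac{1}{148200}}}{4} = - \frac{366849 \cdot 148200}{4} = \left(- \frac{1}{4}\right) 54367021800 = -13591755450$)
$v{\left(F,b \right)} = -13 + 495 F b$ ($v{\left(F,b \right)} = 495 F b - 13 = -13 + 495 F b$)
$\frac{v{\left(-165,270 \right)} - 170459}{-201719 + s} = \frac{\left(-13 + 495 \left(-165\right) 270\right) - 170459}{-201719 - 13591755450} = \frac{\left(-13 - 22052250\right) - 170459}{-13591957169} = \left(-22052263 - 170459\right) \left(- \frac{1}{13591957169}\right) = \left(-22222722\right) \left(- \frac{1}{13591957169}\right) = \frac{22222722}{13591957169}$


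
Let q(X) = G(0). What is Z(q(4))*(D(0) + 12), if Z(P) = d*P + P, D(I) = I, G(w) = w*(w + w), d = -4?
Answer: 0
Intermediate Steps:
G(w) = 2*w**2 (G(w) = w*(2*w) = 2*w**2)
q(X) = 0 (q(X) = 2*0**2 = 2*0 = 0)
Z(P) = -3*P (Z(P) = -4*P + P = -3*P)
Z(q(4))*(D(0) + 12) = (-3*0)*(0 + 12) = 0*12 = 0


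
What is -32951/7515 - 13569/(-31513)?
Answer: -936413828/236820195 ≈ -3.9541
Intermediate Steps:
-32951/7515 - 13569/(-31513) = -32951*1/7515 - 13569*(-1/31513) = -32951/7515 + 13569/31513 = -936413828/236820195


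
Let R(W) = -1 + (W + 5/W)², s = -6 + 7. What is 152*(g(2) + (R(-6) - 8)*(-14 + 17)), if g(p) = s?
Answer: 52022/3 ≈ 17341.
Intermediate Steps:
s = 1
g(p) = 1
152*(g(2) + (R(-6) - 8)*(-14 + 17)) = 152*(1 + ((-1 + (5 + (-6)²)²/(-6)²) - 8)*(-14 + 17)) = 152*(1 + ((-1 + (5 + 36)²/36) - 8)*3) = 152*(1 + ((-1 + (1/36)*41²) - 8)*3) = 152*(1 + ((-1 + (1/36)*1681) - 8)*3) = 152*(1 + ((-1 + 1681/36) - 8)*3) = 152*(1 + (1645/36 - 8)*3) = 152*(1 + (1357/36)*3) = 152*(1 + 1357/12) = 152*(1369/12) = 52022/3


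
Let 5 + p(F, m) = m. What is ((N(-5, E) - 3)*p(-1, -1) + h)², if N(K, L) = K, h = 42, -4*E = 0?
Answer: 8100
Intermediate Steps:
E = 0 (E = -¼*0 = 0)
p(F, m) = -5 + m
((N(-5, E) - 3)*p(-1, -1) + h)² = ((-5 - 3)*(-5 - 1) + 42)² = (-8*(-6) + 42)² = (48 + 42)² = 90² = 8100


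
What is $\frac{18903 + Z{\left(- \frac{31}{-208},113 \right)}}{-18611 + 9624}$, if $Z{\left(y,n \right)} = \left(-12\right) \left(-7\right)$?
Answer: $- \frac{18987}{8987} \approx -2.1127$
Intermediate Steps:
$Z{\left(y,n \right)} = 84$
$\frac{18903 + Z{\left(- \frac{31}{-208},113 \right)}}{-18611 + 9624} = \frac{18903 + 84}{-18611 + 9624} = \frac{18987}{-8987} = 18987 \left(- \frac{1}{8987}\right) = - \frac{18987}{8987}$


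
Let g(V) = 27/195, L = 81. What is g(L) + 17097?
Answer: 1111314/65 ≈ 17097.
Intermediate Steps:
g(V) = 9/65 (g(V) = 27*(1/195) = 9/65)
g(L) + 17097 = 9/65 + 17097 = 1111314/65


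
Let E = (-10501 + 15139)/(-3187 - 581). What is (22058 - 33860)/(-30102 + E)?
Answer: 7411656/18904829 ≈ 0.39205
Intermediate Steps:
E = -773/628 (E = 4638/(-3768) = 4638*(-1/3768) = -773/628 ≈ -1.2309)
(22058 - 33860)/(-30102 + E) = (22058 - 33860)/(-30102 - 773/628) = -11802/(-18904829/628) = -11802*(-628/18904829) = 7411656/18904829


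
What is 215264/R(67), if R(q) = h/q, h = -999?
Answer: -14422688/999 ≈ -14437.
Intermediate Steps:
R(q) = -999/q
215264/R(67) = 215264/((-999/67)) = 215264/((-999*1/67)) = 215264/(-999/67) = 215264*(-67/999) = -14422688/999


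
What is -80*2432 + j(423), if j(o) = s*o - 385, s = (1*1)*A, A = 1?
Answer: -194522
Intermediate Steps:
s = 1 (s = (1*1)*1 = 1*1 = 1)
j(o) = -385 + o (j(o) = 1*o - 385 = o - 385 = -385 + o)
-80*2432 + j(423) = -80*2432 + (-385 + 423) = -194560 + 38 = -194522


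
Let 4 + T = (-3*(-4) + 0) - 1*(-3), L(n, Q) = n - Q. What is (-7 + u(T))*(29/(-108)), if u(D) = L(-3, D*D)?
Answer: 3799/108 ≈ 35.176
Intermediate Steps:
T = 11 (T = -4 + ((-3*(-4) + 0) - 1*(-3)) = -4 + ((12 + 0) + 3) = -4 + (12 + 3) = -4 + 15 = 11)
u(D) = -3 - D**2 (u(D) = -3 - D*D = -3 - D**2)
(-7 + u(T))*(29/(-108)) = (-7 + (-3 - 1*11**2))*(29/(-108)) = (-7 + (-3 - 1*121))*(29*(-1/108)) = (-7 + (-3 - 121))*(-29/108) = (-7 - 124)*(-29/108) = -131*(-29/108) = 3799/108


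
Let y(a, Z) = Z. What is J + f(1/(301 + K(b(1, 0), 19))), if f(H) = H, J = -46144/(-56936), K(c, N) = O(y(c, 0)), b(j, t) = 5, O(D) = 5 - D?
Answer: 1772125/2177802 ≈ 0.81372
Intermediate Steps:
K(c, N) = 5 (K(c, N) = 5 - 1*0 = 5 + 0 = 5)
J = 5768/7117 (J = -46144*(-1/56936) = 5768/7117 ≈ 0.81045)
J + f(1/(301 + K(b(1, 0), 19))) = 5768/7117 + 1/(301 + 5) = 5768/7117 + 1/306 = 1772125/2177802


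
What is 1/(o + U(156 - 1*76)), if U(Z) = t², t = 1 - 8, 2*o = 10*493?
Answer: 1/2514 ≈ 0.00039777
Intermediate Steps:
o = 2465 (o = (10*493)/2 = (½)*4930 = 2465)
t = -7
U(Z) = 49 (U(Z) = (-7)² = 49)
1/(o + U(156 - 1*76)) = 1/(2465 + 49) = 1/2514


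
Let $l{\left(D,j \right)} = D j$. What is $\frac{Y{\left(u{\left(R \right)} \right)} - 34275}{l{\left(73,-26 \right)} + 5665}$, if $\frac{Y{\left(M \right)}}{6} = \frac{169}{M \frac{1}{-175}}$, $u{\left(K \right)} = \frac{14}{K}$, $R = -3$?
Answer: $\frac{3750}{3767} \approx 0.99549$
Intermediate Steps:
$Y{\left(M \right)} = - \frac{177450}{M}$ ($Y{\left(M \right)} = 6 \frac{169}{M \frac{1}{-175}} = 6 \frac{169}{M \left(- \frac{1}{175}\right)} = 6 \frac{169}{\left(- \frac{1}{175}\right) M} = 6 \cdot 169 \left(- \frac{175}{M}\right) = 6 \left(- \frac{29575}{M}\right) = - \frac{177450}{M}$)
$\frac{Y{\left(u{\left(R \right)} \right)} - 34275}{l{\left(73,-26 \right)} + 5665} = \frac{- \frac{177450}{14 \frac{1}{-3}} - 34275}{73 \left(-26\right) + 5665} = \frac{- \frac{177450}{14 \left(- \frac{1}{3}\right)} - 34275}{-1898 + 5665} = \frac{- \frac{177450}{- \frac{14}{3}} - 34275}{3767} = \left(\left(-177450\right) \left(- \frac{3}{14}\right) - 34275\right) \frac{1}{3767} = \left(38025 - 34275\right) \frac{1}{3767} = 3750 \cdot \frac{1}{3767} = \frac{3750}{3767}$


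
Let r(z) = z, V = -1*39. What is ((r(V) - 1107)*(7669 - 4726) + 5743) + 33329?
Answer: -3333606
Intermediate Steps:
V = -39
((r(V) - 1107)*(7669 - 4726) + 5743) + 33329 = ((-39 - 1107)*(7669 - 4726) + 5743) + 33329 = (-1146*2943 + 5743) + 33329 = (-3372678 + 5743) + 33329 = -3366935 + 33329 = -3333606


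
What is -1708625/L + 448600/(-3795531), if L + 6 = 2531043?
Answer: -2540187451025/3202209798549 ≈ -0.79326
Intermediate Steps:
L = 2531037 (L = -6 + 2531043 = 2531037)
-1708625/L + 448600/(-3795531) = -1708625/2531037 + 448600/(-3795531) = -1708625*1/2531037 + 448600*(-1/3795531) = -1708625/2531037 - 448600/3795531 = -2540187451025/3202209798549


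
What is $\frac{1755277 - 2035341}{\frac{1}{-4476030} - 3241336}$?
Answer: $\frac{1253574865920}{14508317176081} \approx 0.086404$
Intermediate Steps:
$\frac{1755277 - 2035341}{\frac{1}{-4476030} - 3241336} = - \frac{280064}{- \frac{1}{4476030} - 3241336} = - \frac{280064}{- \frac{14508317176081}{4476030}} = \left(-280064\right) \left(- \frac{4476030}{14508317176081}\right) = \frac{1253574865920}{14508317176081}$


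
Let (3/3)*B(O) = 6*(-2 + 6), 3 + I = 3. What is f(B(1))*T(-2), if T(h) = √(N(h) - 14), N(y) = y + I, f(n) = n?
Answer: 96*I ≈ 96.0*I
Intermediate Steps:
I = 0 (I = -3 + 3 = 0)
B(O) = 24 (B(O) = 6*(-2 + 6) = 6*4 = 24)
N(y) = y (N(y) = y + 0 = y)
T(h) = √(-14 + h) (T(h) = √(h - 14) = √(-14 + h))
f(B(1))*T(-2) = 24*√(-14 - 2) = 24*√(-16) = 24*(4*I) = 96*I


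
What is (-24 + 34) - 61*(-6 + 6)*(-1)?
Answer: 10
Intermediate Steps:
(-24 + 34) - 61*(-6 + 6)*(-1) = 10 - 0*(-1) = 10 - 61*0 = 10 + 0 = 10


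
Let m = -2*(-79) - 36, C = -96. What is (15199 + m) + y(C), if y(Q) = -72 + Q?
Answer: 15153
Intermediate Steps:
m = 122 (m = 158 - 36 = 122)
(15199 + m) + y(C) = (15199 + 122) + (-72 - 96) = 15321 - 168 = 15153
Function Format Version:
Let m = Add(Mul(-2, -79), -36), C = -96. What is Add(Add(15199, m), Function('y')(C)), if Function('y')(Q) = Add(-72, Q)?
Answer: 15153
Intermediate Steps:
m = 122 (m = Add(158, -36) = 122)
Add(Add(15199, m), Function('y')(C)) = Add(Add(15199, 122), Add(-72, -96)) = Add(15321, -168) = 15153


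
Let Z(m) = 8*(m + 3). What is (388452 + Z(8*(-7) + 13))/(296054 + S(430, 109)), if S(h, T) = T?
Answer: 388132/296163 ≈ 1.3105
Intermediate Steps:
Z(m) = 24 + 8*m (Z(m) = 8*(3 + m) = 24 + 8*m)
(388452 + Z(8*(-7) + 13))/(296054 + S(430, 109)) = (388452 + (24 + 8*(8*(-7) + 13)))/(296054 + 109) = (388452 + (24 + 8*(-56 + 13)))/296163 = (388452 + (24 + 8*(-43)))*(1/296163) = (388452 + (24 - 344))*(1/296163) = (388452 - 320)*(1/296163) = 388132*(1/296163) = 388132/296163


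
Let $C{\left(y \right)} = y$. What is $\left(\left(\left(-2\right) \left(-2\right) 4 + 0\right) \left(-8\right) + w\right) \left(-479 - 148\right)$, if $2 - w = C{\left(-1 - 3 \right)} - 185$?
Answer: $-39501$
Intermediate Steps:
$w = 191$ ($w = 2 - \left(\left(-1 - 3\right) - 185\right) = 2 - \left(-4 - 185\right) = 2 - -189 = 2 + 189 = 191$)
$\left(\left(\left(-2\right) \left(-2\right) 4 + 0\right) \left(-8\right) + w\right) \left(-479 - 148\right) = \left(\left(\left(-2\right) \left(-2\right) 4 + 0\right) \left(-8\right) + 191\right) \left(-479 - 148\right) = \left(\left(4 \cdot 4 + 0\right) \left(-8\right) + 191\right) \left(-627\right) = \left(\left(16 + 0\right) \left(-8\right) + 191\right) \left(-627\right) = \left(16 \left(-8\right) + 191\right) \left(-627\right) = \left(-128 + 191\right) \left(-627\right) = 63 \left(-627\right) = -39501$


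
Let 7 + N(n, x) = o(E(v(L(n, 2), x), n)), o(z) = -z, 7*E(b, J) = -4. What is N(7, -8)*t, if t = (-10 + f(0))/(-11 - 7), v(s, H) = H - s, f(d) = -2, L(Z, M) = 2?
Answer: -30/7 ≈ -4.2857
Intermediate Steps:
E(b, J) = -4/7 (E(b, J) = (⅐)*(-4) = -4/7)
t = ⅔ (t = (-10 - 2)/(-11 - 7) = -12/(-18) = -12*(-1/18) = ⅔ ≈ 0.66667)
N(n, x) = -45/7 (N(n, x) = -7 - 1*(-4/7) = -7 + 4/7 = -45/7)
N(7, -8)*t = -45/7*⅔ = -30/7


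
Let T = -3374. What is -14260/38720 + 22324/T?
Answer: -22812463/3266032 ≈ -6.9848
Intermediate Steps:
-14260/38720 + 22324/T = -14260/38720 + 22324/(-3374) = -14260*1/38720 + 22324*(-1/3374) = -713/1936 - 11162/1687 = -22812463/3266032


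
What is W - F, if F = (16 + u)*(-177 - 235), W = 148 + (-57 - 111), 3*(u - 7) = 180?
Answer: 34176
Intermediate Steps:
u = 67 (u = 7 + (⅓)*180 = 7 + 60 = 67)
W = -20 (W = 148 - 168 = -20)
F = -34196 (F = (16 + 67)*(-177 - 235) = 83*(-412) = -34196)
W - F = -20 - 1*(-34196) = -20 + 34196 = 34176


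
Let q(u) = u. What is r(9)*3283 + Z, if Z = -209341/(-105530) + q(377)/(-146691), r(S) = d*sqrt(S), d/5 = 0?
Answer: 30668655821/15480301230 ≈ 1.9811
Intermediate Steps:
d = 0 (d = 5*0 = 0)
r(S) = 0 (r(S) = 0*sqrt(S) = 0)
Z = 30668655821/15480301230 (Z = -209341/(-105530) + 377/(-146691) = -209341*(-1/105530) + 377*(-1/146691) = 209341/105530 - 377/146691 = 30668655821/15480301230 ≈ 1.9811)
r(9)*3283 + Z = 0*3283 + 30668655821/15480301230 = 0 + 30668655821/15480301230 = 30668655821/15480301230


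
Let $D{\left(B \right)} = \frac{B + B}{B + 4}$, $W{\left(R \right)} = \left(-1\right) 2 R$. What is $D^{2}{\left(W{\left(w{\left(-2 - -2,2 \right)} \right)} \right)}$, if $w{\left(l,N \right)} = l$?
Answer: $0$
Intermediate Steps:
$W{\left(R \right)} = - 2 R$
$D{\left(B \right)} = \frac{2 B}{4 + B}$
$D^{2}{\left(W{\left(w{\left(-2 - -2,2 \right)} \right)} \right)} = \left(\frac{2 \left(- 2 \left(-2 - -2\right)\right)}{4 - 2 \left(-2 - -2\right)}\right)^{2} = \left(\frac{2 \left(- 2 \left(-2 + 2\right)\right)}{4 - 2 \left(-2 + 2\right)}\right)^{2} = \left(\frac{2 \left(\left(-2\right) 0\right)}{4 - 0}\right)^{2} = \left(2 \cdot 0 \frac{1}{4 + 0}\right)^{2} = \left(2 \cdot 0 \cdot \frac{1}{4}\right)^{2} = 0^{2} = 0$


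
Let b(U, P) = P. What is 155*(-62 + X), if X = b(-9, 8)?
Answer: -8370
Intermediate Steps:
X = 8
155*(-62 + X) = 155*(-62 + 8) = 155*(-54) = -8370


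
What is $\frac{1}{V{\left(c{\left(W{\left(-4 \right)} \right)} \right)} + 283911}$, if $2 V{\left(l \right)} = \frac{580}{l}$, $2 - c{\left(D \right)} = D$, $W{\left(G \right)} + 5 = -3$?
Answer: $\frac{1}{283940} \approx 3.5219 \cdot 10^{-6}$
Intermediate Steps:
$W{\left(G \right)} = -8$ ($W{\left(G \right)} = -5 - 3 = -8$)
$c{\left(D \right)} = 2 - D$
$V{\left(l \right)} = \frac{290}{l}$ ($V{\left(l \right)} = \frac{580 \frac{1}{l}}{2} = \frac{290}{l}$)
$\frac{1}{V{\left(c{\left(W{\left(-4 \right)} \right)} \right)} + 283911} = \frac{1}{\frac{290}{2 - -8} + 283911} = \frac{1}{\frac{290}{2 + 8} + 283911} = \frac{1}{\frac{290}{10} + 283911} = \frac{1}{290 \cdot \frac{1}{10} + 283911} = \frac{1}{29 + 283911} = \frac{1}{283940}$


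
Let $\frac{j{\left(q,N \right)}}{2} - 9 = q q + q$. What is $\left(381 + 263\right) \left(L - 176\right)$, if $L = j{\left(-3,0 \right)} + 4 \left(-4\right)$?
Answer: $-104328$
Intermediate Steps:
$j{\left(q,N \right)} = 18 + 2 q + 2 q^{2}$ ($j{\left(q,N \right)} = 18 + 2 \left(q q + q\right) = 18 + 2 \left(q^{2} + q\right) = 18 + 2 \left(q + q^{2}\right) = 18 + \left(2 q + 2 q^{2}\right) = 18 + 2 q + 2 q^{2}$)
$L = 14$ ($L = \left(18 + 2 \left(-3\right) + 2 \left(-3\right)^{2}\right) + 4 \left(-4\right) = \left(18 - 6 + 2 \cdot 9\right) - 16 = \left(18 - 6 + 18\right) - 16 = 30 - 16 = 14$)
$\left(381 + 263\right) \left(L - 176\right) = \left(381 + 263\right) \left(14 - 176\right) = 644 \left(-162\right) = -104328$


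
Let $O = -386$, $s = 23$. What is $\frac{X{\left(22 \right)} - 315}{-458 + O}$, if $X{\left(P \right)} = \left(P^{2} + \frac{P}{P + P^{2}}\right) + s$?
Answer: $- \frac{4417}{19412} \approx -0.22754$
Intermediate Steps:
$X{\left(P \right)} = 23 + P^{2} + \frac{P}{P + P^{2}}$ ($X{\left(P \right)} = \left(P^{2} + \frac{P}{P + P^{2}}\right) + 23 = 23 + P^{2} + \frac{P}{P + P^{2}}$)
$\frac{X{\left(22 \right)} - 315}{-458 + O} = \frac{\frac{24 + 22^{2} + 22^{3} + 23 \cdot 22}{1 + 22} - 315}{-458 - 386} = \frac{\frac{24 + 484 + 10648 + 506}{23} - 315}{-844} = \left(\frac{1}{23} \cdot 11662 - 315\right) \left(- \frac{1}{844}\right) = \left(\frac{11662}{23} - 315\right) \left(- \frac{1}{844}\right) = \frac{4417}{23} \left(- \frac{1}{844}\right) = - \frac{4417}{19412}$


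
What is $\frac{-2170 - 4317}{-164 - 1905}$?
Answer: $\frac{6487}{2069} \approx 3.1353$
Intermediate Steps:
$\frac{-2170 - 4317}{-164 - 1905} = - \frac{6487}{-2069} = \left(-6487\right) \left(- \frac{1}{2069}\right) = \frac{6487}{2069}$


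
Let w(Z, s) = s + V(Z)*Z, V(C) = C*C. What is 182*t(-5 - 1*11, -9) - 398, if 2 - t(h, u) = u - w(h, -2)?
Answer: -744232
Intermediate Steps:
V(C) = C²
w(Z, s) = s + Z³ (w(Z, s) = s + Z²*Z = s + Z³)
t(h, u) = h³ - u (t(h, u) = 2 - (u - (-2 + h³)) = 2 - (u + (2 - h³)) = 2 - (2 + u - h³) = 2 + (-2 + h³ - u) = h³ - u)
182*t(-5 - 1*11, -9) - 398 = 182*((-5 - 1*11)³ - 1*(-9)) - 398 = 182*((-5 - 11)³ + 9) - 398 = 182*((-16)³ + 9) - 398 = 182*(-4096 + 9) - 398 = 182*(-4087) - 398 = -743834 - 398 = -744232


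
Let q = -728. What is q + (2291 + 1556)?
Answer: 3119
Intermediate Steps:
q + (2291 + 1556) = -728 + (2291 + 1556) = -728 + 3847 = 3119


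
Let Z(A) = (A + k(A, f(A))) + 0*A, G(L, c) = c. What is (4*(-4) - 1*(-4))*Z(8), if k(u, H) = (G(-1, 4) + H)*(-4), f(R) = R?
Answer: 480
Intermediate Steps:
k(u, H) = -16 - 4*H (k(u, H) = (4 + H)*(-4) = -16 - 4*H)
Z(A) = -16 - 3*A (Z(A) = (A + (-16 - 4*A)) + 0*A = (-16 - 3*A) + 0 = -16 - 3*A)
(4*(-4) - 1*(-4))*Z(8) = (4*(-4) - 1*(-4))*(-16 - 3*8) = (-16 + 4)*(-16 - 24) = -12*(-40) = 480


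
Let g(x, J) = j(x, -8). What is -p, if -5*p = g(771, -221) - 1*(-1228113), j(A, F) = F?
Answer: 245621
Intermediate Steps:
g(x, J) = -8
p = -245621 (p = -(-8 - 1*(-1228113))/5 = -(-8 + 1228113)/5 = -⅕*1228105 = -245621)
-p = -1*(-245621) = 245621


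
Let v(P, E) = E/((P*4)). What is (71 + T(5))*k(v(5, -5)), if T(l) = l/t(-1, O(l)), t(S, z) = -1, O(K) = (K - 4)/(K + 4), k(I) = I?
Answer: -33/2 ≈ -16.500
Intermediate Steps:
v(P, E) = E/(4*P) (v(P, E) = E/((4*P)) = E*(1/(4*P)) = E/(4*P))
O(K) = (-4 + K)/(4 + K)
T(l) = -l (T(l) = l/(-1) = l*(-1) = -l)
(71 + T(5))*k(v(5, -5)) = (71 - 1*5)*((¼)*(-5)/5) = (71 - 5)*((¼)*(-5)*(⅕)) = 66*(-¼) = -33/2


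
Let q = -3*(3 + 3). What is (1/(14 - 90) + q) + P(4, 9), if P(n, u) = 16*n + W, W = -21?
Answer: 1899/76 ≈ 24.987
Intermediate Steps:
P(n, u) = -21 + 16*n (P(n, u) = 16*n - 21 = -21 + 16*n)
q = -18 (q = -3*6 = -18)
(1/(14 - 90) + q) + P(4, 9) = (1/(14 - 90) - 18) + (-21 + 16*4) = (1/(-76) - 18) + (-21 + 64) = (-1/76 - 18) + 43 = -1369/76 + 43 = 1899/76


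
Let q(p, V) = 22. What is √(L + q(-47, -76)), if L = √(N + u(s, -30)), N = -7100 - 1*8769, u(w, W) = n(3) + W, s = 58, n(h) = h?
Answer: √(22 + 2*I*√3974) ≈ 8.6598 + 7.2796*I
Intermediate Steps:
u(w, W) = 3 + W
N = -15869 (N = -7100 - 8769 = -15869)
L = 2*I*√3974 (L = √(-15869 + (3 - 30)) = √(-15869 - 27) = √(-15896) = 2*I*√3974 ≈ 126.08*I)
√(L + q(-47, -76)) = √(2*I*√3974 + 22) = √(22 + 2*I*√3974)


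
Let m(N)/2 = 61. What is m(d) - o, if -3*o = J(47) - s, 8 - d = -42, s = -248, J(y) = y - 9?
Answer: 652/3 ≈ 217.33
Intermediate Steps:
J(y) = -9 + y
d = 50 (d = 8 - 1*(-42) = 8 + 42 = 50)
m(N) = 122 (m(N) = 2*61 = 122)
o = -286/3 (o = -((-9 + 47) - 1*(-248))/3 = -(38 + 248)/3 = -⅓*286 = -286/3 ≈ -95.333)
m(d) - o = 122 - 1*(-286/3) = 122 + 286/3 = 652/3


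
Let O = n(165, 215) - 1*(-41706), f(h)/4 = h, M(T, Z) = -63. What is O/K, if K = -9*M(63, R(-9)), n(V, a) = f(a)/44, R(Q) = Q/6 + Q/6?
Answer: 458981/6237 ≈ 73.590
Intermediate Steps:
R(Q) = Q/3 (R(Q) = Q*(⅙) + Q*(⅙) = Q/6 + Q/6 = Q/3)
f(h) = 4*h
n(V, a) = a/11 (n(V, a) = (4*a)/44 = (4*a)*(1/44) = a/11)
O = 458981/11 (O = (1/11)*215 - 1*(-41706) = 215/11 + 41706 = 458981/11 ≈ 41726.)
K = 567 (K = -9*(-63) = 567)
O/K = (458981/11)/567 = (458981/11)*(1/567) = 458981/6237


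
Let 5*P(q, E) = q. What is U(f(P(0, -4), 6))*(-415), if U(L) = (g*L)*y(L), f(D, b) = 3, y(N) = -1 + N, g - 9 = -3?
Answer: -14940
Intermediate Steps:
g = 6 (g = 9 - 3 = 6)
P(q, E) = q/5
U(L) = 6*L*(-1 + L) (U(L) = (6*L)*(-1 + L) = 6*L*(-1 + L))
U(f(P(0, -4), 6))*(-415) = (6*3*(-1 + 3))*(-415) = (6*3*2)*(-415) = 36*(-415) = -14940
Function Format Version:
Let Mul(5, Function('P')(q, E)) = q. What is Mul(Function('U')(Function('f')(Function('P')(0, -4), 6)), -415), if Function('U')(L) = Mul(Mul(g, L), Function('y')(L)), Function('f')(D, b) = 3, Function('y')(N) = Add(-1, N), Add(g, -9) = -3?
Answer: -14940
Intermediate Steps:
g = 6 (g = Add(9, -3) = 6)
Function('P')(q, E) = Mul(Rational(1, 5), q)
Function('U')(L) = Mul(6, L, Add(-1, L)) (Function('U')(L) = Mul(Mul(6, L), Add(-1, L)) = Mul(6, L, Add(-1, L)))
Mul(Function('U')(Function('f')(Function('P')(0, -4), 6)), -415) = Mul(Mul(6, 3, Add(-1, 3)), -415) = Mul(Mul(6, 3, 2), -415) = Mul(36, -415) = -14940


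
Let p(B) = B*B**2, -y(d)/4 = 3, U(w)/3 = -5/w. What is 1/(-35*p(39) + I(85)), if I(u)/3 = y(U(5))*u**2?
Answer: -1/2336265 ≈ -4.2803e-7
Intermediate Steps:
U(w) = -15/w (U(w) = 3*(-5/w) = -15/w)
y(d) = -12 (y(d) = -4*3 = -12)
p(B) = B**3
I(u) = -36*u**2 (I(u) = 3*(-12*u**2) = -36*u**2)
1/(-35*p(39) + I(85)) = 1/(-35*39**3 - 36*85**2) = 1/(-35*59319 - 36*7225) = 1/(-2076165 - 260100) = 1/(-2336265) = -1/2336265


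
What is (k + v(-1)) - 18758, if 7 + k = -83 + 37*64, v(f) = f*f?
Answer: -16479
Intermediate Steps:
v(f) = f²
k = 2278 (k = -7 + (-83 + 37*64) = -7 + (-83 + 2368) = -7 + 2285 = 2278)
(k + v(-1)) - 18758 = (2278 + (-1)²) - 18758 = (2278 + 1) - 18758 = 2279 - 18758 = -16479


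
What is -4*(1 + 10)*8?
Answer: -352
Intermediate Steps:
-4*(1 + 10)*8 = -4*11*8 = -44*8 = -352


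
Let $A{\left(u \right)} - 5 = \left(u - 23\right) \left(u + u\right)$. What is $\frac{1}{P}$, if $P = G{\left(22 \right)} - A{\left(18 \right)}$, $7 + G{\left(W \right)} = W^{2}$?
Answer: $\frac{1}{652} \approx 0.0015337$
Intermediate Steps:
$A{\left(u \right)} = 5 + 2 u \left(-23 + u\right)$ ($A{\left(u \right)} = 5 + \left(u - 23\right) \left(u + u\right) = 5 + \left(-23 + u\right) 2 u = 5 + 2 u \left(-23 + u\right)$)
$G{\left(W \right)} = -7 + W^{2}$
$P = 652$ ($P = \left(-7 + 22^{2}\right) - \left(5 - 828 + 2 \cdot 18^{2}\right) = \left(-7 + 484\right) - \left(5 - 828 + 2 \cdot 324\right) = 477 - \left(5 - 828 + 648\right) = 477 - -175 = 477 + 175 = 652$)
$\frac{1}{P} = \frac{1}{652}$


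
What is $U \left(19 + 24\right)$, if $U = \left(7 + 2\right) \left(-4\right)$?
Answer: $-1548$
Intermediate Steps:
$U = -36$ ($U = 9 \left(-4\right) = -36$)
$U \left(19 + 24\right) = - 36 \left(19 + 24\right) = \left(-36\right) 43 = -1548$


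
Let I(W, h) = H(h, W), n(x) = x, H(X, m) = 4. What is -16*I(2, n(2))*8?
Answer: -512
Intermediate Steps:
I(W, h) = 4
-16*I(2, n(2))*8 = -16*4*8 = -64*8 = -512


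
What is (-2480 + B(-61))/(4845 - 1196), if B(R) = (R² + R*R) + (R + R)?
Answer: 4840/3649 ≈ 1.3264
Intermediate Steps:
B(R) = 2*R + 2*R² (B(R) = (R² + R²) + 2*R = 2*R² + 2*R = 2*R + 2*R²)
(-2480 + B(-61))/(4845 - 1196) = (-2480 + 2*(-61)*(1 - 61))/(4845 - 1196) = (-2480 + 2*(-61)*(-60))/3649 = (-2480 + 7320)*(1/3649) = 4840*(1/3649) = 4840/3649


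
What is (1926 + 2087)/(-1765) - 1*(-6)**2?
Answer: -67553/1765 ≈ -38.274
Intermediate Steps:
(1926 + 2087)/(-1765) - 1*(-6)**2 = 4013*(-1/1765) - 1*36 = -4013/1765 - 36 = -67553/1765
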